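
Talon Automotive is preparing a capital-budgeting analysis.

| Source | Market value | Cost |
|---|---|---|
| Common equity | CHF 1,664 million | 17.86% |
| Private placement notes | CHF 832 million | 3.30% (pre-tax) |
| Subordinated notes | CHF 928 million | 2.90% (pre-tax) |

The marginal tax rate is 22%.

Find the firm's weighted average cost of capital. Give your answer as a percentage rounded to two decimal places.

Total capital V = 1664 + 832 + 928 = 3424.
Equity: weight = 1664/3424 = 0.4860; cost = 17.86%.
Private placement notes: weight = 832/3424 = 0.2430; after-tax cost = 3.3% × (1 − 22%) = 2.5740%.
Subordinated notes: weight = 928/3424 = 0.2710; after-tax cost = 2.9% × (1 − 22%) = 2.2620%.
WACC = 0.4860 × 17.8600% + 0.2430 × 2.5740% + 0.2710 × 2.2620% = 9.9181%.

9.92%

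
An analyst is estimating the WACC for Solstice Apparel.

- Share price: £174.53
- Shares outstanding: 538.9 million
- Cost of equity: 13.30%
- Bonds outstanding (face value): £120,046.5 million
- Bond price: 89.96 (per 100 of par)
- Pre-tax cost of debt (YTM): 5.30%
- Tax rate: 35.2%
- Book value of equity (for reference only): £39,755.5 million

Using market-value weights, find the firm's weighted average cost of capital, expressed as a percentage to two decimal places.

Market value of equity E = 174.53 × 538.9m = 94054.217m. Market value of debt D = 120046.5m × 89.96/100 = 107993.8314m.
Total capital V = 94054.217 + 107993.8314 = 202048.0484.
Equity: weight = 94054.217/202048.0484 = 0.4655; cost = 13.3%.
Bonds outstanding: weight = 107993.8314/202048.0484 = 0.5345; after-tax cost = 5.3% × (1 − 35.2%) = 3.4344%.
WACC = 0.4655 × 13.3000% + 0.5345 × 3.4344% = 8.0269%.

8.03%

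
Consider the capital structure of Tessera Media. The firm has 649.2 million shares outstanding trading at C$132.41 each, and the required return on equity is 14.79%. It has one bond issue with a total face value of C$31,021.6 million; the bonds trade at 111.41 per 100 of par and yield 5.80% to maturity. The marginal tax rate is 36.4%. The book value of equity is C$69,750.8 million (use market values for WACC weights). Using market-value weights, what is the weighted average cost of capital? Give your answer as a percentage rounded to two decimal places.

11.61%

Market value of equity E = 132.41 × 649.2m = 85960.572m. Market value of debt D = 31021.6m × 111.41/100 = 34561.16456m.
Total capital V = 85960.572 + 34561.16456 = 120521.73656.
Equity: weight = 85960.572/120521.73656 = 0.7132; cost = 14.79%.
Bonds outstanding: weight = 34561.16456/120521.73656 = 0.2868; after-tax cost = 5.8% × (1 − 36.4%) = 3.6888%.
WACC = 0.7132 × 14.7900% + 0.2868 × 3.6888% = 11.6066%.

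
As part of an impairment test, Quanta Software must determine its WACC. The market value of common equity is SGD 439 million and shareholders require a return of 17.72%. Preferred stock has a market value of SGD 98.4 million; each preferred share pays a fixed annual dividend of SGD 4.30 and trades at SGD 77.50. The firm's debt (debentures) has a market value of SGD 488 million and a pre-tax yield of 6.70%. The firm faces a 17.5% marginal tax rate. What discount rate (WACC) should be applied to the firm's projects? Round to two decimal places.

10.75%

Cost of preferred: Rp = 4.3 / 77.5 = 5.5484%.
Total capital V = 439 + 98.4 + 488 = 1025.4.
Equity: weight = 439/1025.4 = 0.4281; cost = 17.72%.
Preferred: weight = 98.4/1025.4 = 0.0960; cost = 5.5484%.
Debentures: weight = 488/1025.4 = 0.4759; after-tax cost = 6.7% × (1 − 17.5%) = 5.5275%.
WACC = 0.4281 × 17.7200% + 0.0960 × 5.5484% + 0.4759 × 5.5275% = 10.7494%.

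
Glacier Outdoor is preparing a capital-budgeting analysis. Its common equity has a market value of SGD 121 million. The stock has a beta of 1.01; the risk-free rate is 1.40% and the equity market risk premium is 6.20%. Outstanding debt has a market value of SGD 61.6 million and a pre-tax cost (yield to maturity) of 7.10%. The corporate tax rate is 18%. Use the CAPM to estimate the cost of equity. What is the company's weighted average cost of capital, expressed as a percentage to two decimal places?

7.04%

Cost of equity via CAPM: Re = 1.4% + 1.01 × 6.2% = 7.6620%.
Total capital V = 121 + 61.6 = 182.6.
Equity: weight = 121/182.6 = 0.6627; cost = 7.662%.
Debt: weight = 61.6/182.6 = 0.3373; after-tax cost = 7.1% × (1 − 18%) = 5.8220%.
WACC = 0.6627 × 7.6620% + 0.3373 × 5.8220% = 7.0413%.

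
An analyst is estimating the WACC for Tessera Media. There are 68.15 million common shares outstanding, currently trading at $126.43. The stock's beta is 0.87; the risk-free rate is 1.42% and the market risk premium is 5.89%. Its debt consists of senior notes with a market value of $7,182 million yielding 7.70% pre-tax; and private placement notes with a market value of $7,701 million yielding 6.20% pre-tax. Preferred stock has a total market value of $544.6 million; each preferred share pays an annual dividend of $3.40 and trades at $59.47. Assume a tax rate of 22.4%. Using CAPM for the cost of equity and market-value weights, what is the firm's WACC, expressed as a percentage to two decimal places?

5.80%

Cost of equity via CAPM: Re = 1.42% + 0.87 × 5.89% = 6.5443%.
Cost of preferred: Rp = 3.4 / 59.47 = 5.7172%.
Market value of equity E = 126.43 × 68.15m = 8616.2045m.
Total capital V = 8616.2045 + 544.6 + 7182 + 7701 = 24043.8045.
Equity: weight = 8616.2045/24043.8045 = 0.3584; cost = 6.5443%.
Preferred: weight = 544.6/24043.8045 = 0.0227; cost = 5.7172%.
Senior notes: weight = 7182/24043.8045 = 0.2987; after-tax cost = 7.7% × (1 − 22.4%) = 5.9752%.
Private placement notes: weight = 7701/24043.8045 = 0.3203; after-tax cost = 6.2% × (1 − 22.4%) = 4.8112%.
WACC = 0.3584 × 6.5443% + 0.0227 × 5.7172% + 0.2987 × 5.9752% + 0.3203 × 4.8112% = 5.8005%.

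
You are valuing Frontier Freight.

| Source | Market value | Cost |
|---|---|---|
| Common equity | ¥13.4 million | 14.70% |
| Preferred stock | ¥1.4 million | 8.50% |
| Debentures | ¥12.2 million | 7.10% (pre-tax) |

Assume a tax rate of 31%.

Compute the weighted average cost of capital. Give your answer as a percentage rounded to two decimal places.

Total capital V = 13.4 + 1.4 + 12.2 = 27.
Equity: weight = 13.4/27 = 0.4963; cost = 14.7%.
Preferred: weight = 1.4/27 = 0.0519; cost = 8.5%.
Debentures: weight = 12.2/27 = 0.4519; after-tax cost = 7.1% × (1 − 31%) = 4.8990%.
WACC = 0.4963 × 14.7000% + 0.0519 × 8.5000% + 0.4519 × 4.8990% = 9.9499%.

9.95%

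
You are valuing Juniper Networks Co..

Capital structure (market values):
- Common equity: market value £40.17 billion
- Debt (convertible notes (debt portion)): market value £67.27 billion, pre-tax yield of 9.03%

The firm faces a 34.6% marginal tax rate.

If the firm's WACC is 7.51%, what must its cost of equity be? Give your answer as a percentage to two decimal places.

10.20%

Total capital V = 40.17 + 67.27 = 107.44.
Equity weight = 40.17/107.44 = 0.3739.
Convertible notes (debt portion) weight = 67.27/107.44 = 0.6261.
Debt contribution = 0.6261 × 9.03% × (1 − 34.6%) = 3.6976%.
Required equity contribution = 7.51% − 3.6976% = 3.8124%.
Re = 3.8124% / 0.3739 = 10.1967%.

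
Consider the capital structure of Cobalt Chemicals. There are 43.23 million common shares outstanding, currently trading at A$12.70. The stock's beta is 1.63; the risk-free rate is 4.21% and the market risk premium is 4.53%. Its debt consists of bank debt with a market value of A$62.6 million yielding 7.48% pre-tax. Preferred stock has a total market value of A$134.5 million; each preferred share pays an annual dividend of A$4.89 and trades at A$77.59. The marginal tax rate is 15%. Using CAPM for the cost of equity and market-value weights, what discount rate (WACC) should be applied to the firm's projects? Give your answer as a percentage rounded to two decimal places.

10.20%

Cost of equity via CAPM: Re = 4.21% + 1.63 × 4.53% = 11.5939%.
Cost of preferred: Rp = 4.89 / 77.59 = 6.3024%.
Market value of equity E = 12.7 × 43.23m = 549.021m.
Total capital V = 549.021 + 134.5 + 62.6 = 746.121.
Equity: weight = 549.021/746.121 = 0.7358; cost = 11.5939%.
Preferred: weight = 134.5/746.121 = 0.1803; cost = 6.3024%.
Bank debt: weight = 62.6/746.121 = 0.0839; after-tax cost = 7.48% × (1 − 15%) = 6.3580%.
WACC = 0.7358 × 11.5939% + 0.1803 × 6.3024% + 0.0839 × 6.3580% = 10.2007%.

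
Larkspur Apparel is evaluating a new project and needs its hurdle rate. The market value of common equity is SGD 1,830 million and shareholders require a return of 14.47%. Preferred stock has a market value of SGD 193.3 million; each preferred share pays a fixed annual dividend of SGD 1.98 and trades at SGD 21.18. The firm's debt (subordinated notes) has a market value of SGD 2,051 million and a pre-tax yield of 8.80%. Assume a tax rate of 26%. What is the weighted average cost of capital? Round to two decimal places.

10.22%

Cost of preferred: Rp = 1.98 / 21.18 = 9.3484%.
Total capital V = 1830 + 193.3 + 2051 = 4074.3.
Equity: weight = 1830/4074.3 = 0.4492; cost = 14.47%.
Preferred: weight = 193.3/4074.3 = 0.0474; cost = 9.3484%.
Subordinated notes: weight = 2051/4074.3 = 0.5034; after-tax cost = 8.8% × (1 − 26%) = 6.5120%.
WACC = 0.4492 × 14.4700% + 0.0474 × 9.3484% + 0.5034 × 6.5120% = 10.2210%.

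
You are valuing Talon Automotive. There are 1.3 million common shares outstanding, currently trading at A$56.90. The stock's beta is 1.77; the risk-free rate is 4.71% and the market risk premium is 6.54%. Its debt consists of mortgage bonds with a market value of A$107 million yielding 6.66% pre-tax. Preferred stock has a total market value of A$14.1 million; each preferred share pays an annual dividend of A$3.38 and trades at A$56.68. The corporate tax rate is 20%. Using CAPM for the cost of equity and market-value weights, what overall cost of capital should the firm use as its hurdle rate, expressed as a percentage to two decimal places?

Cost of equity via CAPM: Re = 4.71% + 1.77 × 6.54% = 16.2858%.
Cost of preferred: Rp = 3.38 / 56.68 = 5.9633%.
Market value of equity E = 56.9 × 1.3m = 73.97m.
Total capital V = 73.97 + 14.1 + 107 = 195.07.
Equity: weight = 73.97/195.07 = 0.3792; cost = 16.2858%.
Preferred: weight = 14.1/195.07 = 0.0723; cost = 5.9633%.
Mortgage bonds: weight = 107/195.07 = 0.5485; after-tax cost = 6.66% × (1 − 20%) = 5.3280%.
WACC = 0.3792 × 16.2858% + 0.0723 × 5.9633% + 0.5485 × 5.3280% = 9.5291%.

9.53%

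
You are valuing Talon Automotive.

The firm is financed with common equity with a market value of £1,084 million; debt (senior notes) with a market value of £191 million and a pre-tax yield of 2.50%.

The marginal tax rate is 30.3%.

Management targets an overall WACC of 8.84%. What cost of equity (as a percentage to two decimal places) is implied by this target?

Total capital V = 1084 + 191 = 1275.
Equity weight = 1084/1275 = 0.8502.
Senior notes weight = 191/1275 = 0.1498.
Debt contribution = 0.1498 × 2.5% × (1 − 30.3%) = 0.2610%.
Required equity contribution = 8.84% − 0.2610% = 8.5790%.
Re = 8.5790% / 0.8502 = 10.0906%.

10.09%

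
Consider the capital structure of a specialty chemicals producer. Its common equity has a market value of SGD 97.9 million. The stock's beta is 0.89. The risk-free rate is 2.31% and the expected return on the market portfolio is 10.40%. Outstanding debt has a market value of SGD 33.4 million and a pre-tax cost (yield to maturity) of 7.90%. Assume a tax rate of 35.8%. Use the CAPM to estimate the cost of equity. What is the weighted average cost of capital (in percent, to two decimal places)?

8.38%

Market risk premium = 10.4% − 2.31% = 8.09%.
Cost of equity via CAPM: Re = 2.31% + 0.89 × 8.09% = 9.5101%.
Total capital V = 97.9 + 33.4 = 131.3.
Equity: weight = 97.9/131.3 = 0.7456; cost = 9.5101%.
Debt: weight = 33.4/131.3 = 0.2544; after-tax cost = 7.9% × (1 − 35.8%) = 5.0718%.
WACC = 0.7456 × 9.5101% + 0.2544 × 5.0718% = 8.3811%.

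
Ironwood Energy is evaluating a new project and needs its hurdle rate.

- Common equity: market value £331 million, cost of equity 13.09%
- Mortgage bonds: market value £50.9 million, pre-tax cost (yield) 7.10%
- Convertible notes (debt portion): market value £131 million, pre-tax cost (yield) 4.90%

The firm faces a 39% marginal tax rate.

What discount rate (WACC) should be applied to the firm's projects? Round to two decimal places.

9.64%

Total capital V = 331 + 50.9 + 131 = 512.9.
Equity: weight = 331/512.9 = 0.6453; cost = 13.09%.
Mortgage bonds: weight = 50.9/512.9 = 0.0992; after-tax cost = 7.1% × (1 − 39%) = 4.3310%.
Convertible notes (debt portion): weight = 131/512.9 = 0.2554; after-tax cost = 4.9% × (1 − 39%) = 2.9890%.
WACC = 0.6453 × 13.0900% + 0.0992 × 4.3310% + 0.2554 × 2.9890% = 9.6409%.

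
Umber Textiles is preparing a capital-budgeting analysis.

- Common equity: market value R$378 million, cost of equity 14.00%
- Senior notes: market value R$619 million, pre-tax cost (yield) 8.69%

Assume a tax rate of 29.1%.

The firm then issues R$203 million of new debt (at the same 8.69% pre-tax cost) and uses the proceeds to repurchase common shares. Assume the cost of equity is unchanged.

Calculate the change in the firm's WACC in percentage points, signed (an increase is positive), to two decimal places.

Current WACC:
Total capital V = 378 + 619 = 997.
Equity: weight = 378/997 = 0.3791; cost = 14%.
Senior notes: weight = 619/997 = 0.6209; after-tax cost = 8.69% × (1 − 29.1%) = 6.1612%.
WACC = 0.3791 × 14.0000% + 0.6209 × 6.1612% = 9.1332%.
After the change:
Total capital V = 175 + 822 = 997.
Equity: weight = 175/997 = 0.1755; cost = 14%.
Senior notes: weight = 822/997 = 0.8245; after-tax cost = 8.69% × (1 − 29.1%) = 6.1612%.
WACC = 0.1755 × 14.0000% + 0.8245 × 6.1612% = 7.5371%.
Change in WACC = 7.5371% − 9.1332% = -1.5961 pp.

-1.60 pp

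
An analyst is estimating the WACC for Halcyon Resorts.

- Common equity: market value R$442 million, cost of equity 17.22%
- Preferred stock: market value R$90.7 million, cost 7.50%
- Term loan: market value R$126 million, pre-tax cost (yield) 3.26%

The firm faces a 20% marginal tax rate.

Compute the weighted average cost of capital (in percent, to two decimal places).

13.09%

Total capital V = 442 + 90.7 + 126 = 658.7.
Equity: weight = 442/658.7 = 0.6710; cost = 17.22%.
Preferred: weight = 90.7/658.7 = 0.1377; cost = 7.5%.
Term loan: weight = 126/658.7 = 0.1913; after-tax cost = 3.26% × (1 − 20%) = 2.6080%.
WACC = 0.6710 × 17.2200% + 0.1377 × 7.5000% + 0.1913 × 2.6080% = 13.0865%.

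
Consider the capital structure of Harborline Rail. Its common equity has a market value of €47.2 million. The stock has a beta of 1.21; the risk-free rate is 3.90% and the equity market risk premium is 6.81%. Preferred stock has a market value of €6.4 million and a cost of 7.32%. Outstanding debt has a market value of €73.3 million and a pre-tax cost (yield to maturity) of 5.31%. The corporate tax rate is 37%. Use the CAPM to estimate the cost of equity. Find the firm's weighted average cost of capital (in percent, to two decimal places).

Cost of equity via CAPM: Re = 3.9% + 1.21 × 6.81% = 12.1401%.
Total capital V = 47.2 + 6.4 + 73.3 = 126.9.
Equity: weight = 47.2/126.9 = 0.3719; cost = 12.1401%.
Preferred: weight = 6.4/126.9 = 0.0504; cost = 7.32%.
Debt: weight = 73.3/126.9 = 0.5776; after-tax cost = 5.31% × (1 − 37%) = 3.3453%.
WACC = 0.3719 × 12.1401% + 0.0504 × 7.3200% + 0.5776 × 3.3453% = 6.8170%.

6.82%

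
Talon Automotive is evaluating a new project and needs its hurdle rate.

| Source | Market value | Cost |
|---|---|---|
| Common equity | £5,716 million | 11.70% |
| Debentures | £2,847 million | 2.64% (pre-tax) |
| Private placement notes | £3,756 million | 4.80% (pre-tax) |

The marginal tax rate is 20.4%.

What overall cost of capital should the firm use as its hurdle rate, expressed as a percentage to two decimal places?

7.08%

Total capital V = 5716 + 2847 + 3756 = 12319.
Equity: weight = 5716/12319 = 0.4640; cost = 11.7%.
Debentures: weight = 2847/12319 = 0.2311; after-tax cost = 2.64% × (1 − 20.4%) = 2.1014%.
Private placement notes: weight = 3756/12319 = 0.3049; after-tax cost = 4.8% × (1 − 20.4%) = 3.8208%.
WACC = 0.4640 × 11.7000% + 0.2311 × 2.1014% + 0.3049 × 3.8208% = 7.0794%.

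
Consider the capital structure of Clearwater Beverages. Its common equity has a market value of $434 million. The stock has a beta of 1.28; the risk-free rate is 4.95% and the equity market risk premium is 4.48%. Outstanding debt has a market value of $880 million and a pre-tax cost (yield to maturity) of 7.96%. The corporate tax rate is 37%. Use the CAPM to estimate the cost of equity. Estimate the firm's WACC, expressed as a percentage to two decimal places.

Cost of equity via CAPM: Re = 4.95% + 1.28 × 4.48% = 10.6844%.
Total capital V = 434 + 880 = 1314.
Equity: weight = 434/1314 = 0.3303; cost = 10.6844%.
Debt: weight = 880/1314 = 0.6697; after-tax cost = 7.96% × (1 − 37%) = 5.0148%.
WACC = 0.3303 × 10.6844% + 0.6697 × 5.0148% = 6.8874%.

6.89%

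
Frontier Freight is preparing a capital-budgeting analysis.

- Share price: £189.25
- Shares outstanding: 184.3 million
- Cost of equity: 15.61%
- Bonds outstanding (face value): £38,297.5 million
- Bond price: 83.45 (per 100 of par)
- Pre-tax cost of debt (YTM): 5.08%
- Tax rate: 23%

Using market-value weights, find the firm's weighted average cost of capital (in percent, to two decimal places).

Market value of equity E = 189.25 × 184.3m = 34878.775m. Market value of debt D = 38297.5m × 83.45/100 = 31959.26375m.
Total capital V = 34878.775 + 31959.26375 = 66838.03875.
Equity: weight = 34878.775/66838.03875 = 0.5218; cost = 15.61%.
Bonds outstanding: weight = 31959.26375/66838.03875 = 0.4782; after-tax cost = 5.08% × (1 − 23%) = 3.9116%.
WACC = 0.5218 × 15.6100% + 0.4782 × 3.9116% = 10.0163%.

10.02%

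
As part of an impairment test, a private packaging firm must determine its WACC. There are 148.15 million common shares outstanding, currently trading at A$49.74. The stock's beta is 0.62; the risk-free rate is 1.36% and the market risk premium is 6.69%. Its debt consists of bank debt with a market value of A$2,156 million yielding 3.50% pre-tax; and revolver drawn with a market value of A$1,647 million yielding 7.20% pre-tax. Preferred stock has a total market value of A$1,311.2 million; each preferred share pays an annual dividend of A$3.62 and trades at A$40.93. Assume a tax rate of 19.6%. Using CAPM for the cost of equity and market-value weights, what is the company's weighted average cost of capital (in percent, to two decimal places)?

5.43%

Cost of equity via CAPM: Re = 1.36% + 0.62 × 6.69% = 5.5078%.
Cost of preferred: Rp = 3.62 / 40.93 = 8.8444%.
Market value of equity E = 49.74 × 148.15m = 7368.981m.
Total capital V = 7368.981 + 1311.2 + 2156 + 1647 = 12483.181.
Equity: weight = 7368.981/12483.181 = 0.5903; cost = 5.5078%.
Preferred: weight = 1311.2/12483.181 = 0.1050; cost = 8.8444%.
Bank debt: weight = 2156/12483.181 = 0.1727; after-tax cost = 3.5% × (1 − 19.6%) = 2.8140%.
Revolver drawn: weight = 1647/12483.181 = 0.1319; after-tax cost = 7.2% × (1 − 19.6%) = 5.7888%.
WACC = 0.5903 × 5.5078% + 0.1050 × 8.8444% + 0.1727 × 2.8140% + 0.1319 × 5.7888% = 5.4301%.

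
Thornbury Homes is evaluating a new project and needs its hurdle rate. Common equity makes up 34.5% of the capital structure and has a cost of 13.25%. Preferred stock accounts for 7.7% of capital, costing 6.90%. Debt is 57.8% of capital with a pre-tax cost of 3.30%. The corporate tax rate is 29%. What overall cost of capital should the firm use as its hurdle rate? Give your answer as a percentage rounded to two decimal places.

After-tax cost of debt = 3.3% × (1 − 29%) = 2.3430%.
WACC = 0.345 × 13.2500% + 0.077 × 6.9000% + 0.578 × 2.3430% = 6.4568%.

6.46%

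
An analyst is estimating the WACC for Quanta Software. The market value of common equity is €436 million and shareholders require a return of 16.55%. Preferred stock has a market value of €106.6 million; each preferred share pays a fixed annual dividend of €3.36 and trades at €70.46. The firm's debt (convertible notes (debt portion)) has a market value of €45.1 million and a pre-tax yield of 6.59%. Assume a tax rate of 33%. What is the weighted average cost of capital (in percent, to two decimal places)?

Cost of preferred: Rp = 3.36 / 70.46 = 4.7687%.
Total capital V = 436 + 106.6 + 45.1 = 587.7.
Equity: weight = 436/587.7 = 0.7419; cost = 16.55%.
Preferred: weight = 106.6/587.7 = 0.1814; cost = 4.7687%.
Convertible notes (debt portion): weight = 45.1/587.7 = 0.0767; after-tax cost = 6.59% × (1 − 33%) = 4.4153%.
WACC = 0.7419 × 16.5500% + 0.1814 × 4.7687% + 0.0767 × 4.4153% = 13.4818%.

13.48%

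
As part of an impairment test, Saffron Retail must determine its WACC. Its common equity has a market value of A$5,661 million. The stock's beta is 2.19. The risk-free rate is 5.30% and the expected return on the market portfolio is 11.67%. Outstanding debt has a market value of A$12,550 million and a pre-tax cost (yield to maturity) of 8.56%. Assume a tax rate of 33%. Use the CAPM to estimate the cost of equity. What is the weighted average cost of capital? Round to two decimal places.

9.94%

Market risk premium = 11.67% − 5.3% = 6.37%.
Cost of equity via CAPM: Re = 5.3% + 2.19 × 6.37% = 19.2503%.
Total capital V = 5661 + 12550 = 18211.
Equity: weight = 5661/18211 = 0.3109; cost = 19.2503%.
Debt: weight = 12550/18211 = 0.6891; after-tax cost = 8.56% × (1 − 33%) = 5.7352%.
WACC = 0.3109 × 19.2503% + 0.6891 × 5.7352% = 9.9365%.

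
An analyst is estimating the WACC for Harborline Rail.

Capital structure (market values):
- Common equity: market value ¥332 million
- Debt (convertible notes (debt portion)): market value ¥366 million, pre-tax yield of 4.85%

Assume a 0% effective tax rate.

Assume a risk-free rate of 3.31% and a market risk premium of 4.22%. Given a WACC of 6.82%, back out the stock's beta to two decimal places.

1.35

Total capital V = 332 + 366 = 698.
Equity weight = 332/698 = 0.4756.
Convertible notes (debt portion) weight = 366/698 = 0.5244.
Debt contribution = 0.5244 × 4.85% × (1 − 0%) = 2.5431%.
Required equity contribution = 6.82% − 2.5431% = 4.2769%  ⇒  Re = 8.9917%.
CAPM: 8.9917% = 3.31% + β × 4.22%  ⇒  β = 1.3464.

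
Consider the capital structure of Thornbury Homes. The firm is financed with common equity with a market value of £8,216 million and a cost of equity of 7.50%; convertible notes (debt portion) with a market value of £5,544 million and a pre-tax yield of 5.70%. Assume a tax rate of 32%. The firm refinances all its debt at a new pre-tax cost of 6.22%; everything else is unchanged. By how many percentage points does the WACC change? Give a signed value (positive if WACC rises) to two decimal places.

+0.14 pp

Current WACC:
Total capital V = 8216 + 5544 = 13760.
Equity: weight = 8216/13760 = 0.5971; cost = 7.5%.
Convertible notes (debt portion): weight = 5544/13760 = 0.4029; after-tax cost = 5.7% × (1 − 32%) = 3.8760%.
WACC = 0.5971 × 7.5000% + 0.4029 × 3.8760% = 6.0399%.
After the change:
Total capital V = 8216 + 5544 = 13760.
Equity: weight = 8216/13760 = 0.5971; cost = 7.5%.
Convertible notes (debt portion): weight = 5544/13760 = 0.4029; after-tax cost = 6.22% × (1 − 32%) = 4.2296%.
WACC = 0.5971 × 7.5000% + 0.4029 × 4.2296% = 6.1823%.
Change in WACC = 6.1823% − 6.0399% = 0.1425 pp.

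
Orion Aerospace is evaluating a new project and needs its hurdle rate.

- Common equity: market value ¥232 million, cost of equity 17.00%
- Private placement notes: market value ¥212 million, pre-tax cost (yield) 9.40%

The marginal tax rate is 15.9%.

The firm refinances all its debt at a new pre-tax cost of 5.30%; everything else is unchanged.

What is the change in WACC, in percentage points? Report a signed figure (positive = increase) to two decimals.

-1.65 pp

Current WACC:
Total capital V = 232 + 212 = 444.
Equity: weight = 232/444 = 0.5225; cost = 17%.
Private placement notes: weight = 212/444 = 0.4775; after-tax cost = 9.4% × (1 − 15.9%) = 7.9054%.
WACC = 0.5225 × 17.0000% + 0.4775 × 7.9054% = 12.6575%.
After the change:
Total capital V = 232 + 212 = 444.
Equity: weight = 232/444 = 0.5225; cost = 17%.
Private placement notes: weight = 212/444 = 0.4775; after-tax cost = 5.3% × (1 − 15.9%) = 4.4573%.
WACC = 0.5225 × 17.0000% + 0.4775 × 4.4573% = 11.0111%.
Change in WACC = 11.0111% − 12.6575% = -1.6464 pp.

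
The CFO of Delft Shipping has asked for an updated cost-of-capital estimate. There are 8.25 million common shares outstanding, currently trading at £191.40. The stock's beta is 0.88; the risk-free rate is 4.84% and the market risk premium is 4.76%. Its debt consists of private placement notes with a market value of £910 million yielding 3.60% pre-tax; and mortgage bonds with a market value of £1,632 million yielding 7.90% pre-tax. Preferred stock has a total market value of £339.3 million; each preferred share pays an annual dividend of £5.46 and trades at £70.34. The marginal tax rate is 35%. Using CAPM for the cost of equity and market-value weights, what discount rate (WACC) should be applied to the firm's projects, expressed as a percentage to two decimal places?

Cost of equity via CAPM: Re = 4.84% + 0.88 × 4.76% = 9.0288%.
Cost of preferred: Rp = 5.46 / 70.34 = 7.7623%.
Market value of equity E = 191.4 × 8.25m = 1579.05m.
Total capital V = 1579.05 + 339.3 + 910 + 1632 = 4460.35.
Equity: weight = 1579.05/4460.35 = 0.3540; cost = 9.0288%.
Preferred: weight = 339.3/4460.35 = 0.0761; cost = 7.7623%.
Private placement notes: weight = 910/4460.35 = 0.2040; after-tax cost = 3.6% × (1 − 35%) = 2.3400%.
Mortgage bonds: weight = 1632/4460.35 = 0.3659; after-tax cost = 7.9% × (1 − 35%) = 5.1350%.
WACC = 0.3540 × 9.0288% + 0.0761 × 7.7623% + 0.2040 × 2.3400% + 0.3659 × 5.1350% = 6.1431%.

6.14%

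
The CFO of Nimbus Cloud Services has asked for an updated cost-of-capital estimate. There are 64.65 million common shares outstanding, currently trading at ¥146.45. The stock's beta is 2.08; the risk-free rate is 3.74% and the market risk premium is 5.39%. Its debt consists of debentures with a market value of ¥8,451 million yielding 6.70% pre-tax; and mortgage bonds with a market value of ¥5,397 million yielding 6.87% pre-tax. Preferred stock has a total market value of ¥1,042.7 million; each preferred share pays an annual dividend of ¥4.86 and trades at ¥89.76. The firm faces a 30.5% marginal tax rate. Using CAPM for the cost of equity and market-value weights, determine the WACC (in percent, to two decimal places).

8.72%

Cost of equity via CAPM: Re = 3.74% + 2.08 × 5.39% = 14.9512%.
Cost of preferred: Rp = 4.86 / 89.76 = 5.4144%.
Market value of equity E = 146.45 × 64.65m = 9467.9925m.
Total capital V = 9467.9925 + 1042.7 + 8451 + 5397 = 24358.6925.
Equity: weight = 9467.9925/24358.6925 = 0.3887; cost = 14.9512%.
Preferred: weight = 1042.7/24358.6925 = 0.0428; cost = 5.4144%.
Debentures: weight = 8451/24358.6925 = 0.3469; after-tax cost = 6.7% × (1 − 30.5%) = 4.6565%.
Mortgage bonds: weight = 5397/24358.6925 = 0.2216; after-tax cost = 6.87% × (1 − 30.5%) = 4.7747%.
WACC = 0.3887 × 14.9512% + 0.0428 × 5.4144% + 0.3469 × 4.6565% + 0.2216 × 4.7747% = 8.7166%.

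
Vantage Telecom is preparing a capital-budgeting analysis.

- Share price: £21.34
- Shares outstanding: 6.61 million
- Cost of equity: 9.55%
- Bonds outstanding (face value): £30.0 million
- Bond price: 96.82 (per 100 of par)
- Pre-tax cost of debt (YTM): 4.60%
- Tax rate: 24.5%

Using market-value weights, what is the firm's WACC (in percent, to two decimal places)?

8.51%

Market value of equity E = 21.34 × 6.61m = 141.0574m. Market value of debt D = 30m × 96.82/100 = 29.046m.
Total capital V = 141.0574 + 29.046 = 170.1034.
Equity: weight = 141.0574/170.1034 = 0.8292; cost = 9.55%.
Bonds outstanding: weight = 29.046/170.1034 = 0.1708; after-tax cost = 4.6% × (1 − 24.5%) = 3.4730%.
WACC = 0.8292 × 9.5500% + 0.1708 × 3.4730% = 8.5123%.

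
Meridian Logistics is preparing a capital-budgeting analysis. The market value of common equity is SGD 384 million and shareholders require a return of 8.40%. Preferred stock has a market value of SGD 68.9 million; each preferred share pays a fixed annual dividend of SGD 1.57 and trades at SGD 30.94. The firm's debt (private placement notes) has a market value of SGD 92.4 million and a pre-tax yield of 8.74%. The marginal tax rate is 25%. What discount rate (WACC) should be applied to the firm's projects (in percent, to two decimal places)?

7.67%

Cost of preferred: Rp = 1.57 / 30.94 = 5.0743%.
Total capital V = 384 + 68.9 + 92.4 = 545.3.
Equity: weight = 384/545.3 = 0.7042; cost = 8.4%.
Preferred: weight = 68.9/545.3 = 0.1264; cost = 5.0743%.
Private placement notes: weight = 92.4/545.3 = 0.1694; after-tax cost = 8.74% × (1 − 25%) = 6.5550%.
WACC = 0.7042 × 8.4000% + 0.1264 × 5.0743% + 0.1694 × 6.5550% = 7.6672%.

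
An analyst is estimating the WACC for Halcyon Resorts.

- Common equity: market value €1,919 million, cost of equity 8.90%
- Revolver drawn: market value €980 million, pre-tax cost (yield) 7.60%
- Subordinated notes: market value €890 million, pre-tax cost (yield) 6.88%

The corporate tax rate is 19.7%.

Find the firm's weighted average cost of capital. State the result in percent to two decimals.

Total capital V = 1919 + 980 + 890 = 3789.
Equity: weight = 1919/3789 = 0.5065; cost = 8.9%.
Revolver drawn: weight = 980/3789 = 0.2586; after-tax cost = 7.6% × (1 − 19.7%) = 6.1028%.
Subordinated notes: weight = 890/3789 = 0.2349; after-tax cost = 6.88% × (1 − 19.7%) = 5.5246%.
WACC = 0.5065 × 8.9000% + 0.2586 × 6.1028% + 0.2349 × 5.5246% = 7.3837%.

7.38%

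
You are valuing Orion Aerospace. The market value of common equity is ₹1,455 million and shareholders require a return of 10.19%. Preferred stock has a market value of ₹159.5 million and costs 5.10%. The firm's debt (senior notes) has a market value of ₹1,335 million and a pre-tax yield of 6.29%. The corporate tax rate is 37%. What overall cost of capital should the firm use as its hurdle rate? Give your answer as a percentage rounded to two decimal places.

Total capital V = 1455 + 159.5 + 1335 = 2949.5.
Equity: weight = 1455/2949.5 = 0.4933; cost = 10.19%.
Preferred: weight = 159.5/2949.5 = 0.0541; cost = 5.1%.
Senior notes: weight = 1335/2949.5 = 0.4526; after-tax cost = 6.29% × (1 − 37%) = 3.9627%.
WACC = 0.4933 × 10.1900% + 0.0541 × 5.1000% + 0.4526 × 3.9627% = 7.0962%.

7.10%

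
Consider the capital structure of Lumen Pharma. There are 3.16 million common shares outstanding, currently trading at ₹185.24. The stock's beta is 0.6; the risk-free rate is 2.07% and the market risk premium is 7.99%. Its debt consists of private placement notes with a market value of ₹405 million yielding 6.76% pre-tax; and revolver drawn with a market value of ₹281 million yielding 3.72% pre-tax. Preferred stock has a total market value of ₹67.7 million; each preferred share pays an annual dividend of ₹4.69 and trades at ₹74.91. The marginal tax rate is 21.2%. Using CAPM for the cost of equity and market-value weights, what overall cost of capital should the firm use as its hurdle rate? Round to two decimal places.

5.54%

Cost of equity via CAPM: Re = 2.07% + 0.6 × 7.99% = 6.8640%.
Cost of preferred: Rp = 4.69 / 74.91 = 6.2608%.
Market value of equity E = 185.24 × 3.16m = 585.3584m.
Total capital V = 585.3584 + 67.7 + 405 + 281 = 1339.0584.
Equity: weight = 585.3584/1339.0584 = 0.4371; cost = 6.864%.
Preferred: weight = 67.7/1339.0584 = 0.0506; cost = 6.2608%.
Private placement notes: weight = 405/1339.0584 = 0.3025; after-tax cost = 6.76% × (1 − 21.2%) = 5.3269%.
Revolver drawn: weight = 281/1339.0584 = 0.2098; after-tax cost = 3.72% × (1 − 21.2%) = 2.9314%.
WACC = 0.4371 × 6.8640% + 0.0506 × 6.2608% + 0.3025 × 5.3269% + 0.2098 × 2.9314% = 5.5433%.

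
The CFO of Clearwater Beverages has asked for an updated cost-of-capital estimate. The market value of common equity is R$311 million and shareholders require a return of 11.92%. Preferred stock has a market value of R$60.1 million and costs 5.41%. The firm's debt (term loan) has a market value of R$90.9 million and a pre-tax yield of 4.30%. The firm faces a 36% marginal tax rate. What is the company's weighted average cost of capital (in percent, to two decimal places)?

9.27%

Total capital V = 311 + 60.1 + 90.9 = 462.
Equity: weight = 311/462 = 0.6732; cost = 11.92%.
Preferred: weight = 60.1/462 = 0.1301; cost = 5.41%.
Term loan: weight = 90.9/462 = 0.1968; after-tax cost = 4.3% × (1 − 36%) = 2.7520%.
WACC = 0.6732 × 11.9200% + 0.1301 × 5.4100% + 0.1968 × 2.7520% = 9.2693%.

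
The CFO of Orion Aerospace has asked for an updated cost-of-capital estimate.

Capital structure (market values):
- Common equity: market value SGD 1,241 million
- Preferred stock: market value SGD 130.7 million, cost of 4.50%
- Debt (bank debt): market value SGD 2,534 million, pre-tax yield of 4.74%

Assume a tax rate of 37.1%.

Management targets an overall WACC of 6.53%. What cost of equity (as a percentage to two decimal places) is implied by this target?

13.99%

Total capital V = 1241 + 130.7 + 2534 = 3905.7.
Equity weight = 1241/3905.7 = 0.3177.
Preferred weight = 130.7/3905.7 = 0.0335.
Bank debt weight = 2534/3905.7 = 0.6488.
Debt contribution = 0.6488 × 4.74% × (1 − 37.1%) = 1.9344%.
Preferred contribution = 0.0335 × 4.5% = 0.1506%.
Required equity contribution = 6.53% − 2.0849% = 4.4451%.
Re = 4.4451% / 0.3177 = 13.9896%.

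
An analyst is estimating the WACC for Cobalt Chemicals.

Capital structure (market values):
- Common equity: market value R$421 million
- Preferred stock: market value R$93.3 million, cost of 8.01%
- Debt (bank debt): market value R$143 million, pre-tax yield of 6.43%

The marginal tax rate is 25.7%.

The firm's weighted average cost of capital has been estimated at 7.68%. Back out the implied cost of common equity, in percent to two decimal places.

8.59%

Total capital V = 421 + 93.3 + 143 = 657.3.
Equity weight = 421/657.3 = 0.6405.
Preferred weight = 93.3/657.3 = 0.1419.
Bank debt weight = 143/657.3 = 0.2176.
Debt contribution = 0.2176 × 6.43% × (1 − 25.7%) = 1.0394%.
Preferred contribution = 0.1419 × 8.01% = 1.1370%.
Required equity contribution = 7.68% − 2.1763% = 5.5037%.
Re = 5.5037% / 0.6405 = 8.5928%.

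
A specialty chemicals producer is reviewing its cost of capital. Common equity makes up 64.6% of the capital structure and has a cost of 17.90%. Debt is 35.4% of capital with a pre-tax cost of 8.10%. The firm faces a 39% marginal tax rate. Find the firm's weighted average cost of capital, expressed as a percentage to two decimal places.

After-tax cost of debt = 8.1% × (1 − 39%) = 4.9410%.
WACC = 0.646 × 17.9000% + 0.354 × 4.9410% = 13.3125%.

13.31%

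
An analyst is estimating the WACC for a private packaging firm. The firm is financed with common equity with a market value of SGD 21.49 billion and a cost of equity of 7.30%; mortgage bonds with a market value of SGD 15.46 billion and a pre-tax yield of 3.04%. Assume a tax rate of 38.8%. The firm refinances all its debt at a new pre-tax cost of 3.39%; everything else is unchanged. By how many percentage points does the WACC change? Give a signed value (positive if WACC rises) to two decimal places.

Current WACC:
Total capital V = 21.49 + 15.46 = 36.95.
Equity: weight = 21.49/36.95 = 0.5816; cost = 7.3%.
Mortgage bonds: weight = 15.46/36.95 = 0.4184; after-tax cost = 3.04% × (1 − 38.8%) = 1.8605%.
WACC = 0.5816 × 7.3000% + 0.4184 × 1.8605% = 5.0241%.
After the change:
Total capital V = 21.49 + 15.46 = 36.95.
Equity: weight = 21.49/36.95 = 0.5816; cost = 7.3%.
Mortgage bonds: weight = 15.46/36.95 = 0.4184; after-tax cost = 3.39% × (1 − 38.8%) = 2.0747%.
WACC = 0.5816 × 7.3000% + 0.4184 × 2.0747% = 5.1137%.
Change in WACC = 5.1137% − 5.0241% = 0.0896 pp.

+0.09 pp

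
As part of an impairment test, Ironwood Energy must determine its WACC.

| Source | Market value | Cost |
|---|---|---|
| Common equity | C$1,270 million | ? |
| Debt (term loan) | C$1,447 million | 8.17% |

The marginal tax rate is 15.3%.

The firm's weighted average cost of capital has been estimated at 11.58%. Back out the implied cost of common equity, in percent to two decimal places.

16.89%

Total capital V = 1270 + 1447 = 2717.
Equity weight = 1270/2717 = 0.4674.
Term loan weight = 1447/2717 = 0.5326.
Debt contribution = 0.5326 × 8.17% × (1 − 15.3%) = 3.6854%.
Required equity contribution = 11.58% − 3.6854% = 7.8946%.
Re = 7.8946% / 0.4674 = 16.8895%.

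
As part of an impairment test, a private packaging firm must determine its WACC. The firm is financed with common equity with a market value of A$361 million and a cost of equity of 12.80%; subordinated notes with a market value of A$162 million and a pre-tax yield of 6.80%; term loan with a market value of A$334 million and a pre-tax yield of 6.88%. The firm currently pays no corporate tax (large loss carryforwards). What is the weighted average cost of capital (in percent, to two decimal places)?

9.36%

Total capital V = 361 + 162 + 334 = 857.
Equity: weight = 361/857 = 0.4212; cost = 12.8%.
Subordinated notes: weight = 162/857 = 0.1890; after-tax cost = 6.8% × (1 − 0%) = 6.8000%.
Term loan: weight = 334/857 = 0.3897; after-tax cost = 6.88% × (1 − 0%) = 6.8800%.
WACC = 0.4212 × 12.8000% + 0.1890 × 6.8000% + 0.3897 × 6.8800% = 9.3586%.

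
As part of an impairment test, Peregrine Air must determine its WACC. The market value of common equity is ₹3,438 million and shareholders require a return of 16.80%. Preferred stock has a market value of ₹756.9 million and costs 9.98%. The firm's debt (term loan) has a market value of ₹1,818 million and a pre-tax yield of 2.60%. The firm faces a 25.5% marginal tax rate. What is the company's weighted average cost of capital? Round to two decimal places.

11.45%

Total capital V = 3438 + 756.9 + 1818 = 6012.9.
Equity: weight = 3438/6012.9 = 0.5718; cost = 16.8%.
Preferred: weight = 756.9/6012.9 = 0.1259; cost = 9.98%.
Term loan: weight = 1818/6012.9 = 0.3023; after-tax cost = 2.6% × (1 − 25.5%) = 1.9370%.
WACC = 0.5718 × 16.8000% + 0.1259 × 9.9800% + 0.3023 × 1.9370% = 11.4477%.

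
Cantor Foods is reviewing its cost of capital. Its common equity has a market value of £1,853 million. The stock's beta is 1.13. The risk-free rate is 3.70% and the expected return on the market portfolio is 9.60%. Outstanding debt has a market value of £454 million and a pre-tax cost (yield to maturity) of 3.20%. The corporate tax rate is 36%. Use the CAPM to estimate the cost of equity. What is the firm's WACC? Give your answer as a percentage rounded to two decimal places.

8.73%

Market risk premium = 9.6% − 3.7% = 5.9%.
Cost of equity via CAPM: Re = 3.7% + 1.13 × 5.9% = 10.3670%.
Total capital V = 1853 + 454 = 2307.
Equity: weight = 1853/2307 = 0.8032; cost = 10.367%.
Debt: weight = 454/2307 = 0.1968; after-tax cost = 3.2% × (1 − 36%) = 2.0480%.
WACC = 0.8032 × 10.3670% + 0.1968 × 2.0480% = 8.7299%.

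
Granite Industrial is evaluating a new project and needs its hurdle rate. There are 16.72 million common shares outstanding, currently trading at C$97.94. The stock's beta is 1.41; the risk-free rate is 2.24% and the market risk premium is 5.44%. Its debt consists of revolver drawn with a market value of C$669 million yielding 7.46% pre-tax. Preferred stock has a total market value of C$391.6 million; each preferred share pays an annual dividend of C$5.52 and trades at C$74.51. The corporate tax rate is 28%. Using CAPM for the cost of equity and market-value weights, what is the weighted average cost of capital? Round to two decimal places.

Cost of equity via CAPM: Re = 2.24% + 1.41 × 5.44% = 9.9104%.
Cost of preferred: Rp = 5.52 / 74.51 = 7.4084%.
Market value of equity E = 97.94 × 16.72m = 1637.5568m.
Total capital V = 1637.5568 + 391.6 + 669 = 2698.1568.
Equity: weight = 1637.5568/2698.1568 = 0.6069; cost = 9.9104%.
Preferred: weight = 391.6/2698.1568 = 0.1451; cost = 7.4084%.
Revolver drawn: weight = 669/2698.1568 = 0.2479; after-tax cost = 7.46% × (1 − 28%) = 5.3712%.
WACC = 0.6069 × 9.9104% + 0.1451 × 7.4084% + 0.2479 × 5.3712% = 8.4218%.

8.42%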